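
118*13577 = 1602086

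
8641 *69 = 596229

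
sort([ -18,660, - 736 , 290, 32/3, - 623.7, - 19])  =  [ - 736 , - 623.7, - 19, - 18,32/3,290, 660]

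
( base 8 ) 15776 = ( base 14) 287c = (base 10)7166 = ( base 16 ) 1BFE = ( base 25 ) BBG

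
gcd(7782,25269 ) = 3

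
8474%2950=2574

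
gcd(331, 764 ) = 1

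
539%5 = 4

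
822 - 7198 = -6376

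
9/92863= 9/92863= 0.00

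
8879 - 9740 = -861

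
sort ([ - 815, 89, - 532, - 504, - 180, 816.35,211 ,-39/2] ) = [ - 815, - 532,  -  504, - 180, - 39/2, 89, 211,816.35] 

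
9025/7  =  1289+2/7 =1289.29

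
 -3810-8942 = -12752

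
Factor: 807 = 3^1 * 269^1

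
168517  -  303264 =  - 134747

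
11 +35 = 46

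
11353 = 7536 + 3817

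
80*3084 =246720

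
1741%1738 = 3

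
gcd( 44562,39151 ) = 7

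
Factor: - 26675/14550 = - 2^( - 1)*3^( - 1 )*11^1 = - 11/6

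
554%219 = 116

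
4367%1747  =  873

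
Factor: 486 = 2^1* 3^5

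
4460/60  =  223/3 =74.33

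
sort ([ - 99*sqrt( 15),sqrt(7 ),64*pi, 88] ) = [ - 99*sqrt( 15),sqrt( 7), 88, 64*pi] 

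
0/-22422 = 0/1 = -0.00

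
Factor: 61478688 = 2^5 * 3^1*157^1 * 4079^1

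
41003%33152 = 7851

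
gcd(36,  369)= 9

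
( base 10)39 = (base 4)213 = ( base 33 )16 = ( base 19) 21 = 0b100111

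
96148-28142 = 68006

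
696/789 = 232/263 = 0.88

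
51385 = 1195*43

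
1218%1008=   210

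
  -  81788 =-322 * 254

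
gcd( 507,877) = 1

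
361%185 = 176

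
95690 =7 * 13670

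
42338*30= 1270140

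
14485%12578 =1907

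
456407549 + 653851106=1110258655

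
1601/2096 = 1601/2096 = 0.76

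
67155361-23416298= 43739063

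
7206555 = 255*28261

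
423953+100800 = 524753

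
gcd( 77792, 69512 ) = 8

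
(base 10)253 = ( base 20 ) cd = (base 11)210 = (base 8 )375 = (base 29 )8L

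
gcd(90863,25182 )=1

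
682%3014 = 682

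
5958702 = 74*80523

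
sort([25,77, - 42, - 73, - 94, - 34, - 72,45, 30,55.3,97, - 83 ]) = [ -94, - 83, - 73, - 72, - 42,-34,25, 30,45,55.3 , 77 , 97]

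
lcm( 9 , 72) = 72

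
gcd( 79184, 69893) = 1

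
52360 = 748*70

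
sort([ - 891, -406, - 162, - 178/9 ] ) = [ - 891, - 406, - 162,-178/9]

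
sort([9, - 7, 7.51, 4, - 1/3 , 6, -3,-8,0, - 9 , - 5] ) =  [ - 9, - 8, - 7, - 5, - 3, - 1/3,0,  4,6,7.51,  9]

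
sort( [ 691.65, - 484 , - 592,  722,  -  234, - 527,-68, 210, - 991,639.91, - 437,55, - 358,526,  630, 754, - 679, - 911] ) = [ - 991,-911, - 679, - 592, - 527 ,-484, - 437, - 358, - 234, - 68, 55, 210,  526,630, 639.91, 691.65, 722, 754] 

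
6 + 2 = 8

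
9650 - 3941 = 5709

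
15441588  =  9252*1669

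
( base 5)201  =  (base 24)23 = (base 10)51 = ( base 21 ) 29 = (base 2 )110011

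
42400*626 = 26542400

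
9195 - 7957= 1238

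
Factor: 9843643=127^1*77509^1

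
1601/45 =1601/45 = 35.58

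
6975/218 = 6975/218= 32.00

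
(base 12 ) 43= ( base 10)51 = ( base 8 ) 63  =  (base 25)21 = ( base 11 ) 47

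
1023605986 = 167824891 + 855781095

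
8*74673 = 597384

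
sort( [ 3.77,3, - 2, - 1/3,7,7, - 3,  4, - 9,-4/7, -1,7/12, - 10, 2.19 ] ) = [ - 10,- 9,-3, - 2, - 1, - 4/7, - 1/3, 7/12,2.19, 3,3.77,4, 7, 7 ] 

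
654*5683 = 3716682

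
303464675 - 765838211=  - 462373536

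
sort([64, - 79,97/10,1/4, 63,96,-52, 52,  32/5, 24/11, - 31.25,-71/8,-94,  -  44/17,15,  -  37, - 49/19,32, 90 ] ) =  [-94, - 79, - 52,-37, - 31.25,- 71/8, - 44/17, - 49/19,1/4,24/11,32/5,97/10, 15 , 32,52,63,64,90,96] 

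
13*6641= 86333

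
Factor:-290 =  - 2^1 * 5^1*29^1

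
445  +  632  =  1077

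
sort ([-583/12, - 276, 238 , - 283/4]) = [ - 276, - 283/4,  -  583/12, 238]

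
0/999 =0=0.00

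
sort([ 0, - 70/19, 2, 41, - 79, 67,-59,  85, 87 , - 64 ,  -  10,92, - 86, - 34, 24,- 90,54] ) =[ - 90,-86, - 79, - 64 , - 59, - 34, - 10, - 70/19,0, 2, 24, 41, 54,67, 85, 87,92 ] 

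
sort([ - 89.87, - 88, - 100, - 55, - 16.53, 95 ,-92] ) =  [-100,- 92,  -  89.87  ,-88,-55,- 16.53, 95 ] 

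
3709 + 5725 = 9434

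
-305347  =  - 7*43621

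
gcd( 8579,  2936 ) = 1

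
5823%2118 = 1587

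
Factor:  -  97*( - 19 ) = 1843 =19^1*97^1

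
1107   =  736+371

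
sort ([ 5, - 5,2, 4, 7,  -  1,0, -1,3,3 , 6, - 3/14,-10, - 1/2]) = [ - 10, - 5,-1, - 1, - 1/2,-3/14, 0, 2,3,3,4,5 , 6,7]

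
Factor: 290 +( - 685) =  - 5^1*79^1  =  - 395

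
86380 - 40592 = 45788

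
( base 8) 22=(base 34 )I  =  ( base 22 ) I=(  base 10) 18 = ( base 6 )30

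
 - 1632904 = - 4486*364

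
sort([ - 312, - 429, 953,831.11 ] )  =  [  -  429, - 312, 831.11,953 ] 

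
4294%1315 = 349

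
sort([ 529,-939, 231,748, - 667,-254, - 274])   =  [ - 939,  -  667, - 274,  -  254, 231  ,  529, 748]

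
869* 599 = 520531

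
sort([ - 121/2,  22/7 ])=[- 121/2,22/7]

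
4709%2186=337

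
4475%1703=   1069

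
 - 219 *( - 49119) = 10757061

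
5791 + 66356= 72147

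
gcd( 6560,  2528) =32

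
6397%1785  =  1042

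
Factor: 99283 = 101^1 * 983^1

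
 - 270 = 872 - 1142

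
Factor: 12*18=2^3*3^3 = 216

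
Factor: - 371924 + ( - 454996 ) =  -2^3* 3^2* 5^1*2297^1 =- 826920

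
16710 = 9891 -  - 6819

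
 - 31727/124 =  - 256 + 17/124 =- 255.86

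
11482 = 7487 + 3995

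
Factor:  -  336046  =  -2^1*168023^1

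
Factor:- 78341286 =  - 2^1*3^1*13056881^1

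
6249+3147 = 9396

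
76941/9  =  8549 = 8549.00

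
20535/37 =555 = 555.00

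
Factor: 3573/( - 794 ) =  - 9/2 = - 2^ ( - 1 )*3^2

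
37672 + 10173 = 47845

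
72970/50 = 7297/5 = 1459.40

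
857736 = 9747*88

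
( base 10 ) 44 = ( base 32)1c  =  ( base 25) 1j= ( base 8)54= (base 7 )62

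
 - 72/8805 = - 1 + 2911/2935 = -0.01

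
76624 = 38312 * 2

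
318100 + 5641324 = 5959424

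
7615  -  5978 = 1637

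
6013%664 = 37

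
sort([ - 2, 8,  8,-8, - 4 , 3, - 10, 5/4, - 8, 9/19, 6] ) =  [-10 , - 8,-8, - 4, - 2,9/19,  5/4, 3, 6,8, 8] 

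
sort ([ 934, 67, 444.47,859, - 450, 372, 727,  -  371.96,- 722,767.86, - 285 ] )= [ - 722, - 450,-371.96,  -  285, 67, 372, 444.47,  727, 767.86,859,934]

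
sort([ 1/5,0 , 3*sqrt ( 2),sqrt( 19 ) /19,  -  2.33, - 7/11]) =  [ - 2.33,- 7/11, 0,1/5,sqrt(19 )/19, 3*sqrt(2)]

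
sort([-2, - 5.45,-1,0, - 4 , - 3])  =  [ - 5.45, - 4, - 3, - 2,-1, 0] 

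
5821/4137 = 5821/4137 = 1.41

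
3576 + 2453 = 6029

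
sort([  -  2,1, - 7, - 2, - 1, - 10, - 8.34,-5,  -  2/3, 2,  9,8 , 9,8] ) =[ - 10, - 8.34, - 7, - 5, - 2 , - 2 , - 1, - 2/3,1 , 2,8,8,9, 9] 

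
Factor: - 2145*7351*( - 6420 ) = 2^2*3^2*5^2*11^1 *13^1*107^1*7351^1  =  101229885900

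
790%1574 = 790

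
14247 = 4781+9466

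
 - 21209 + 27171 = 5962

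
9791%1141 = 663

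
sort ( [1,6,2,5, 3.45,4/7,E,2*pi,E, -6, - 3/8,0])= [ - 6, - 3/8,0, 4/7, 1,2,E,E,3.45,5,6,2 * pi] 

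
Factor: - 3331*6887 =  - 71^1*97^1*3331^1  =  - 22940597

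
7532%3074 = 1384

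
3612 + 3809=7421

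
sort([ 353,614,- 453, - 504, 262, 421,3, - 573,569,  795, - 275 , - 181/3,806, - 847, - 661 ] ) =[ - 847,- 661, - 573,  -  504, - 453, - 275,-181/3, 3,262 , 353,421 , 569,614,795, 806] 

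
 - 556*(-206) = 114536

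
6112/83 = 73 + 53/83 = 73.64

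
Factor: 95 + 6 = 101 = 101^1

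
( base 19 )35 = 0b111110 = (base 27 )28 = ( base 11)57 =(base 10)62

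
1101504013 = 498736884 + 602767129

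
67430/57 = 1182+56/57 = 1182.98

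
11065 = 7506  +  3559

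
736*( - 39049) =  - 28740064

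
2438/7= 2438/7 = 348.29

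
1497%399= 300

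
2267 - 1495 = 772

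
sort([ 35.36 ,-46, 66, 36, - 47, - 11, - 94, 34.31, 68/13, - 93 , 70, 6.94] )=[ - 94, - 93, - 47, - 46, - 11, 68/13,6.94, 34.31, 35.36  ,  36, 66,  70]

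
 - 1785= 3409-5194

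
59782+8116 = 67898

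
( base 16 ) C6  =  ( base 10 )198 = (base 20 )9i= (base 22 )90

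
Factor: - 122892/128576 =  - 627/656 = -  2^( - 4)*3^1*11^1*19^1*41^( - 1 ) 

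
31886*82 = 2614652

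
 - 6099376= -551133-5548243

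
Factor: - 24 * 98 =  - 2^4 *3^1 * 7^2=- 2352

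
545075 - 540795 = 4280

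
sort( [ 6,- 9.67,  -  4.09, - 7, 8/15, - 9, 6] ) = [  -  9.67, - 9,-7, - 4.09,8/15, 6, 6 ] 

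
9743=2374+7369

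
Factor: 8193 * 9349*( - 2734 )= - 2^1 * 3^1 * 1367^1*2731^1*9349^1  =  - 209414440038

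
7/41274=7/41274 = 0.00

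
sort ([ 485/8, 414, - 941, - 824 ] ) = [ - 941, - 824,485/8, 414]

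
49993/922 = 54 + 205/922  =  54.22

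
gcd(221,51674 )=1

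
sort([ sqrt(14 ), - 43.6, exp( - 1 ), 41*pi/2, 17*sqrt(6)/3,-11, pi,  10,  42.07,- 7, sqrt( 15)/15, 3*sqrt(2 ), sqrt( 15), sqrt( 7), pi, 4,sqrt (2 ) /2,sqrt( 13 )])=[ - 43.6, - 11, - 7,sqrt(15 ) /15, exp ( - 1), sqrt( 2 )/2,sqrt(7), pi,pi, sqrt(13), sqrt(14), sqrt(15), 4,  3*sqrt(2 ) , 10,17 * sqrt( 6)/3 , 42.07, 41*pi/2 ] 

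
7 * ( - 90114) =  - 630798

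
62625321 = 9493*6597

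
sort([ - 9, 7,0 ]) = [ - 9, 0 , 7]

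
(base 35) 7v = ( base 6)1140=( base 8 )424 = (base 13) 183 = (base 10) 276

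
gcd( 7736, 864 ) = 8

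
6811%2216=163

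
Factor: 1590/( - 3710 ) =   -  3/7 = - 3^1*7^ ( - 1 )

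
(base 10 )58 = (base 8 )72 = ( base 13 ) 46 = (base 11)53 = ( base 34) 1o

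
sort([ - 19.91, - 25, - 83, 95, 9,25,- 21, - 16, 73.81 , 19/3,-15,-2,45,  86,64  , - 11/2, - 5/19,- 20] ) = [-83, - 25,-21, - 20, - 19.91, - 16,-15, - 11/2, - 2, - 5/19,19/3,9,25, 45, 64, 73.81, 86,95]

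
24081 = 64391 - 40310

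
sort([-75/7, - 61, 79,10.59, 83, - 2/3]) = [-61,-75/7, -2/3,10.59, 79, 83 ] 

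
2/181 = 2/181 = 0.01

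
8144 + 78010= 86154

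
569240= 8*71155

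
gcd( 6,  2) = 2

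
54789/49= 1118 + 1/7 = 1118.14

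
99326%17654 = 11056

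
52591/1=52591 = 52591.00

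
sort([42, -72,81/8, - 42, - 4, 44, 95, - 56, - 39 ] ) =[ - 72, - 56, - 42,- 39, - 4, 81/8,42,44, 95]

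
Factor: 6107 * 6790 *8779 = 364034666870  =  2^1*5^1*7^1*31^1 * 97^1 * 197^1*8779^1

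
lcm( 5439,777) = 5439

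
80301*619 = 49706319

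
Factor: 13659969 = 3^1*79^1 * 57637^1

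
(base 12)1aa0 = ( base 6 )23120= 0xCD8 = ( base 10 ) 3288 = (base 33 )30L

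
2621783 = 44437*59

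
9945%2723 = 1776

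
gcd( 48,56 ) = 8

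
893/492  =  893/492=1.82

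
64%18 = 10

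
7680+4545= 12225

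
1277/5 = 255  +  2/5= 255.40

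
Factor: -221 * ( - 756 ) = 2^2*3^3 *7^1*13^1*17^1 = 167076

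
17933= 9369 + 8564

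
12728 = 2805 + 9923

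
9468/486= 19 + 13/27 = 19.48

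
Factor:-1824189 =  - 3^1*43^1*79^1*179^1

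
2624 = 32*82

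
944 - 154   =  790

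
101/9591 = 101/9591 = 0.01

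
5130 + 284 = 5414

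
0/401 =0 = 0.00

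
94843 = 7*13549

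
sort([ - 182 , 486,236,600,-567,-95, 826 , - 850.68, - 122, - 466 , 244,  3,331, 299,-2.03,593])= [ - 850.68, - 567, - 466, - 182,-122, - 95 ,  -  2.03, 3, 236,244,  299, 331, 486, 593,600, 826 ]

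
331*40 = 13240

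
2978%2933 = 45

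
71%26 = 19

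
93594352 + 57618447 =151212799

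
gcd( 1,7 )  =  1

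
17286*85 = 1469310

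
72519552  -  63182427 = 9337125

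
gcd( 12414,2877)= 3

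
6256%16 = 0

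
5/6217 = 5/6217 = 0.00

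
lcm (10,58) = 290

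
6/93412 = 3/46706 = 0.00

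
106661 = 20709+85952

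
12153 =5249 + 6904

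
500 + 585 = 1085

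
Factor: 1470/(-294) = -5^1 = -  5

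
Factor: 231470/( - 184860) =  -293/234= - 2^ ( - 1)* 3^(-2 ) * 13^( - 1) *293^1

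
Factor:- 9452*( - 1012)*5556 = 2^6*3^1*11^1*17^1*23^1*139^1*463^1= 53145495744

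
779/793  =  779/793 = 0.98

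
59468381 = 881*67501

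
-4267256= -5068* 842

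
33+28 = 61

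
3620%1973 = 1647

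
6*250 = 1500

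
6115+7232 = 13347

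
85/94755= 17/18951  =  0.00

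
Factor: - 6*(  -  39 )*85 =2^1*3^2*5^1*13^1*17^1=19890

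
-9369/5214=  - 2 + 353/1738= - 1.80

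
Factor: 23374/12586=13/7 = 7^( - 1)*13^1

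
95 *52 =4940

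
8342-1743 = 6599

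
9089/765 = 9089/765=11.88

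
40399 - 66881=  - 26482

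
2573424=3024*851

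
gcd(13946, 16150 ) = 38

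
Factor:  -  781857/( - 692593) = 981/869 = 3^2*11^ ( -1)*79^ (-1)*109^1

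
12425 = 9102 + 3323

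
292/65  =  292/65= 4.49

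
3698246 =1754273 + 1943973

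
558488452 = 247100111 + 311388341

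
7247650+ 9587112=16834762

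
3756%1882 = 1874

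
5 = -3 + 8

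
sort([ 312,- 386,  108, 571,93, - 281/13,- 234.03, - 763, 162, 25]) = [-763, - 386, - 234.03 , - 281/13, 25,  93, 108,162,312,571]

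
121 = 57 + 64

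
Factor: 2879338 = 2^1*7^2*11^1*2671^1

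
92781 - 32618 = 60163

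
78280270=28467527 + 49812743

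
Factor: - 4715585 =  - 5^1 * 7^1*134731^1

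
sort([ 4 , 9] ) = [ 4,9 ] 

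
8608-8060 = 548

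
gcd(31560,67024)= 8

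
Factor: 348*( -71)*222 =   -  5485176 = -2^3*3^2*29^1*37^1*71^1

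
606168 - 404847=201321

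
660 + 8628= 9288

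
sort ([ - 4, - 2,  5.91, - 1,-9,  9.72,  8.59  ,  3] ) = [  -  9, - 4, - 2, -1, 3,  5.91,8.59,9.72] 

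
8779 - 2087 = 6692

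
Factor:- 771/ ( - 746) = 2^ (  -  1)*3^1*257^1*373^(-1)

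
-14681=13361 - 28042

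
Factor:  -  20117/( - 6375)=3^( - 1 )*5^ ( - 3) * 17^( - 1)*20117^1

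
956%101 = 47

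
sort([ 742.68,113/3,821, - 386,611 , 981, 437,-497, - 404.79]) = [ - 497, - 404.79,-386,113/3,437,611,742.68,821, 981] 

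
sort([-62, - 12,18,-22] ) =[ - 62, - 22,  -  12, 18]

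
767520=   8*95940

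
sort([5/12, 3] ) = [ 5/12,3 ]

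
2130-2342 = - 212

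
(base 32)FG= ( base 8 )760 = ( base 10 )496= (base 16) 1F0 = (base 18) 19a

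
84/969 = 28/323 = 0.09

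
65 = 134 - 69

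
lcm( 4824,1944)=130248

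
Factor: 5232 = 2^4 * 3^1*109^1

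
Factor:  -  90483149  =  - 19^1*4762271^1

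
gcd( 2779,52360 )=7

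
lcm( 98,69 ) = 6762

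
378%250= 128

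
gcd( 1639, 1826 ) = 11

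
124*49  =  6076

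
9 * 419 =3771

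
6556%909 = 193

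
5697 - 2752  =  2945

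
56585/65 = 870 + 7/13  =  870.54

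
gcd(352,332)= 4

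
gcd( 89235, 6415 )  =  5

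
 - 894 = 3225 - 4119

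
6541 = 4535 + 2006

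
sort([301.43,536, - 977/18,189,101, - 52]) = [ - 977/18,-52, 101,189,301.43,536]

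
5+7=12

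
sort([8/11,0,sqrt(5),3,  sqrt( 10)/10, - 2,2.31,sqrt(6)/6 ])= [-2,0,  sqrt( 10) /10,sqrt( 6 )/6,8/11,sqrt(5 ),2.31 , 3 ] 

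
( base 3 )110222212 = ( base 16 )2501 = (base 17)1FD4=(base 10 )9473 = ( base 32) 981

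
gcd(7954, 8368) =2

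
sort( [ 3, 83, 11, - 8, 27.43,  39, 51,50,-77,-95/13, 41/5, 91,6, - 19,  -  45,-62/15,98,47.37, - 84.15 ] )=[-84.15, - 77, - 45, - 19, - 8, - 95/13, - 62/15, 3, 6,  41/5,11,27.43, 39,47.37, 50,  51, 83, 91, 98]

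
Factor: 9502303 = 17^1*37^1*15107^1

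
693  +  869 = 1562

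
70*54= 3780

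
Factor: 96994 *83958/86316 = 7^1*1999^1* 7193^( -1 )*48497^1 = 678618521/7193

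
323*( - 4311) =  - 1392453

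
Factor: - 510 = - 2^1  *  3^1 *5^1*17^1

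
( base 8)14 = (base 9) 13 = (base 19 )C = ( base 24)c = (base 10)12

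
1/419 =1/419= 0.00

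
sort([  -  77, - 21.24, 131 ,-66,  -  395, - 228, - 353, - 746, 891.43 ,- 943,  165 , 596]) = [ - 943,  -  746, - 395, - 353, - 228, - 77, - 66 ,  -  21.24 , 131,  165,  596,891.43] 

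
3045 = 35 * 87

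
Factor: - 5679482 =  - 2^1 * 23^1*311^1 * 397^1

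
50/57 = 50/57 = 0.88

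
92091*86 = 7919826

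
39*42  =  1638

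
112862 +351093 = 463955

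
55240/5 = 11048 = 11048.00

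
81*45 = 3645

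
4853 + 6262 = 11115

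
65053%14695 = 6273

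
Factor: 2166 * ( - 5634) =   -  2^2*3^3 * 19^2*313^1=-  12203244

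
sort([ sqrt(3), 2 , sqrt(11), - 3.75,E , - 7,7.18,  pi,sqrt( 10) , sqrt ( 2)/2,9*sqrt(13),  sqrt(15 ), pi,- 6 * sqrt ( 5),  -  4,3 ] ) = [ - 6*sqrt(5 ), -7, - 4, - 3.75,  sqrt(2)/2, sqrt( 3 ), 2,E, 3, pi, pi, sqrt(10) , sqrt(11),sqrt(15 ) , 7.18, 9  *sqrt(13) ] 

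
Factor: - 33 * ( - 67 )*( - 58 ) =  - 128238 = -2^1*3^1 * 11^1*29^1*67^1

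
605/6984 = 605/6984 = 0.09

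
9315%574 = 131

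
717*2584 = 1852728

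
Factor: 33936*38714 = 2^5*3^1*7^1 *13^1* 101^1*1489^1 = 1313798304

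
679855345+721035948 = 1400891293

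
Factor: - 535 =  - 5^1*107^1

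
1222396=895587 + 326809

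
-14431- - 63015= 48584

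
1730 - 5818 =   -  4088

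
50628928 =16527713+34101215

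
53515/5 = 10703= 10703.00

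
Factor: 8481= 3^1*11^1*257^1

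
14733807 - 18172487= - 3438680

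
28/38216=7/9554 = 0.00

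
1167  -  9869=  - 8702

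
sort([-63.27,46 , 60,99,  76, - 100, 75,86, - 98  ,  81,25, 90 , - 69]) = [-100 ,-98,- 69, - 63.27,25,46,  60,75, 76,81 , 86,90,99]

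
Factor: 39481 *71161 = 13^1 * 3037^1 *71161^1 = 2809507441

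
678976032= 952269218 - 273293186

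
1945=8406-6461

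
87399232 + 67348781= 154748013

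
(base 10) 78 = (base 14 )58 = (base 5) 303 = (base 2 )1001110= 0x4e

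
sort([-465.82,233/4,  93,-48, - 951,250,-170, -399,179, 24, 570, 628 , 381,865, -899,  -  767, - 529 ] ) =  [ - 951, - 899, - 767, - 529 , - 465.82,-399, - 170, - 48,24,  233/4, 93,179 , 250,381, 570 , 628,865]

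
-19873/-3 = 19873/3 = 6624.33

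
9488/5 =1897 + 3/5 =1897.60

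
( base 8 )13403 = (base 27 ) 825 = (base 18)1035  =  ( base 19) G61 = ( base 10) 5891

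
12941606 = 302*42853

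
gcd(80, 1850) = 10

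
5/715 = 1/143 =0.01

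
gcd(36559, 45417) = 1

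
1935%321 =9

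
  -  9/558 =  - 1 + 61/62 = - 0.02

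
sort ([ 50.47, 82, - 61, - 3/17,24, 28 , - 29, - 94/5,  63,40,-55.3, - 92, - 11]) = [-92, - 61, - 55.3, - 29, - 94/5, - 11,-3/17,  24 , 28,  40,50.47, 63,82] 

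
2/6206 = 1/3103 = 0.00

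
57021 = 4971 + 52050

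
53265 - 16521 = 36744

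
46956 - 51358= - 4402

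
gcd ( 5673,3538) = 61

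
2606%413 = 128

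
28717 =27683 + 1034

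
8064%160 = 64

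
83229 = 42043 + 41186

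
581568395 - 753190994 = - 171622599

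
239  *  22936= 5481704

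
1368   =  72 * 19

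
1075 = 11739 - 10664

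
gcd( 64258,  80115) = 1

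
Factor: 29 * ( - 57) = - 3^1*19^1*29^1=-1653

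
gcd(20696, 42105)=1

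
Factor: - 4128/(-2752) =3/2 =2^( - 1 )*3^1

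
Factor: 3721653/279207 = 3^( - 3)*13^1 * 23^1 * 383^( - 1) * 461^1  =  137839/10341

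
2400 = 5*480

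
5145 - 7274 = -2129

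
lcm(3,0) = 0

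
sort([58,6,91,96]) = [6, 58,91,96]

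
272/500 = 68/125 = 0.54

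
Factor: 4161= 3^1*19^1 * 73^1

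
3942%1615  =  712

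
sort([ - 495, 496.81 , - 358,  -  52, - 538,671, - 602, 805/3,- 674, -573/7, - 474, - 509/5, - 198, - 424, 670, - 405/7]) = [ - 674, - 602, - 538, - 495,  -  474, -424, - 358, - 198, - 509/5, - 573/7,-405/7, - 52, 805/3, 496.81, 670 , 671]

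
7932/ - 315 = - 26 + 86/105 =- 25.18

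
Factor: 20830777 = 11^1*1893707^1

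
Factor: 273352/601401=2^3 * 3^(-1)*47^1* 727^1*200467^( - 1)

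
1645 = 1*1645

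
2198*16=35168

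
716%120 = 116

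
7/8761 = 7/8761 = 0.00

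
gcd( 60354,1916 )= 958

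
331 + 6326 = 6657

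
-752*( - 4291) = 3226832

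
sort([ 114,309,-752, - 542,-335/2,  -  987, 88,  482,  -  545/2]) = [ - 987, - 752, - 542 ,-545/2, - 335/2,88, 114,309, 482] 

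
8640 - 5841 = 2799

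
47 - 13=34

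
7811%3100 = 1611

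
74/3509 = 74/3509= 0.02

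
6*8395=50370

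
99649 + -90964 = 8685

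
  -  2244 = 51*( - 44 ) 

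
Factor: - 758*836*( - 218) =2^4*11^1*19^1*109^1*379^1 = 138143984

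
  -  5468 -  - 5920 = 452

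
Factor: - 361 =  - 19^2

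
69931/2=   34965+1/2= 34965.50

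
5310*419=2224890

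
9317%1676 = 937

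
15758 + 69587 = 85345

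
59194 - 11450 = 47744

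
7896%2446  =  558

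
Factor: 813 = 3^1 * 271^1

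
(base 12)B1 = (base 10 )133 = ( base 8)205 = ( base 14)97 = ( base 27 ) 4P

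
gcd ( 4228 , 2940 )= 28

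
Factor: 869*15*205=2672175 =3^1*5^2*11^1*41^1*79^1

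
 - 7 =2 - 9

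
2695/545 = 4+103/109 = 4.94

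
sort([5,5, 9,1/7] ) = [ 1/7  ,  5, 5, 9]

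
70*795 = 55650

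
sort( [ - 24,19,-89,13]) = [ - 89, - 24,13,19]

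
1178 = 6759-5581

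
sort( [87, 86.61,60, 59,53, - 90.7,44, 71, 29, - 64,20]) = [- 90.7, -64, 20, 29,44,53,59, 60,71,86.61, 87]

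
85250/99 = 7750/9  =  861.11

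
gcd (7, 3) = 1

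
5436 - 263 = 5173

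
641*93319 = 59817479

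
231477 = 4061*57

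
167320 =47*3560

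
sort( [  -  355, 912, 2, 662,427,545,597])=[ - 355, 2,427,545, 597, 662, 912]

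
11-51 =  - 40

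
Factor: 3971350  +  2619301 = 6590651^1 = 6590651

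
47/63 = 47/63 = 0.75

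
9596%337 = 160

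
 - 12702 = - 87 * 146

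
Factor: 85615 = 5^1*17123^1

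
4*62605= 250420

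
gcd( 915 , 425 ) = 5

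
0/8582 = 0=0.00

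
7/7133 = 1/1019 = 0.00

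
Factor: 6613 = 17^1  *  389^1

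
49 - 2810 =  - 2761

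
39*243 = 9477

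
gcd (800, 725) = 25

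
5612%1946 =1720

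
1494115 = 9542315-8048200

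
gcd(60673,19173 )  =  83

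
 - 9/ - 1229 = 9/1229 = 0.01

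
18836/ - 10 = - 9418/5 = - 1883.60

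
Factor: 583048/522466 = 291524/261233 = 2^2 * 7^( - 1 ) * 31^1*67^( - 1 ) * 557^( - 1) * 2351^1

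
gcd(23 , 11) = 1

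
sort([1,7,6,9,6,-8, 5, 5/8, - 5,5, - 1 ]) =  [ - 8,  -  5, - 1,5/8, 1, 5 , 5  ,  6,6,7  ,  9]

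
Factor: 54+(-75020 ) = -74966 = - 2^1* 37483^1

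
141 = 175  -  34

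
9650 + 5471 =15121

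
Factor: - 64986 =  - 2^1*3^1 * 10831^1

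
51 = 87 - 36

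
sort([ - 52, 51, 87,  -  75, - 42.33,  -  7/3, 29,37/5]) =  [ - 75, -52, - 42.33, - 7/3,37/5, 29, 51, 87] 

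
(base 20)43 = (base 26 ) 35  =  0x53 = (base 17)4F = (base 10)83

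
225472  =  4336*52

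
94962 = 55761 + 39201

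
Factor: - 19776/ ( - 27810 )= 32/45  =  2^5*3^( - 2)*5^( - 1)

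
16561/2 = 8280 + 1/2 = 8280.50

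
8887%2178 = 175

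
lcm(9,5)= 45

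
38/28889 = 38/28889 = 0.00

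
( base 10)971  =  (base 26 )1b9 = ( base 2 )1111001011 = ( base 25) 1dl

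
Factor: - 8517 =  - 3^1*17^1*167^1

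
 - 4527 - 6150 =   -  10677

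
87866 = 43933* 2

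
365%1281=365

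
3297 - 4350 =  - 1053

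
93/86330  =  93/86330 =0.00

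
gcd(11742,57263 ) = 1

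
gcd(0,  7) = 7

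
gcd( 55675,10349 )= 131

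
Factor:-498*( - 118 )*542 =2^3*3^1*59^1  *83^1 * 271^1 = 31850088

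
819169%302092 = 214985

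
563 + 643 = 1206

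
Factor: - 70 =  - 2^1*5^1*7^1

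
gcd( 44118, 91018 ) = 2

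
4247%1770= 707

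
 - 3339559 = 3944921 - 7284480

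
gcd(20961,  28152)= 153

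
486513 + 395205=881718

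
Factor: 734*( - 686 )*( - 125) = 62940500 = 2^2* 5^3 * 7^3 * 367^1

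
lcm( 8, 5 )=40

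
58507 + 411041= 469548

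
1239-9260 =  - 8021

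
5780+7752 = 13532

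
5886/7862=2943/3931 = 0.75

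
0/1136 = 0 = 0.00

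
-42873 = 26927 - 69800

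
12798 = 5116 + 7682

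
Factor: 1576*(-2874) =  - 2^4*3^1*197^1*479^1 = - 4529424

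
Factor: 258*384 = 99072 = 2^8*3^2*43^1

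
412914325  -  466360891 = - 53446566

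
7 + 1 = 8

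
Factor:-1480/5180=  - 2/7 = - 2^1 * 7^( - 1 ) 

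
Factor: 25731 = 3^3*953^1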